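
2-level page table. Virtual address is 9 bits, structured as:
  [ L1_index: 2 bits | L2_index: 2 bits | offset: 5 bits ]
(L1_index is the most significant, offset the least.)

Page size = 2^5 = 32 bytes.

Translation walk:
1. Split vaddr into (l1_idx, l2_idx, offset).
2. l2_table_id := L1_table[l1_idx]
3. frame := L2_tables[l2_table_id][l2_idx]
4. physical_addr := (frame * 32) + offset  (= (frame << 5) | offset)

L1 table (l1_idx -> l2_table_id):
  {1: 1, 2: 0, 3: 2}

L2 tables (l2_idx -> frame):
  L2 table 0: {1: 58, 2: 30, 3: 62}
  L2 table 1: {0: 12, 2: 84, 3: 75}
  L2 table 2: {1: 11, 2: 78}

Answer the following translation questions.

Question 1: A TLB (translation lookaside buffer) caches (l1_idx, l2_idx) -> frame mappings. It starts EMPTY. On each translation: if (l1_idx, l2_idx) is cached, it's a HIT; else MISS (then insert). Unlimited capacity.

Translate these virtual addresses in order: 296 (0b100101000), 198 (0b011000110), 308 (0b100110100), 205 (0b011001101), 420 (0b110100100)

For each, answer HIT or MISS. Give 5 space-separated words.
Answer: MISS MISS HIT HIT MISS

Derivation:
vaddr=296: (2,1) not in TLB -> MISS, insert
vaddr=198: (1,2) not in TLB -> MISS, insert
vaddr=308: (2,1) in TLB -> HIT
vaddr=205: (1,2) in TLB -> HIT
vaddr=420: (3,1) not in TLB -> MISS, insert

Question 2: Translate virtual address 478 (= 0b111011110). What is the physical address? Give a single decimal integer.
vaddr = 478 = 0b111011110
Split: l1_idx=3, l2_idx=2, offset=30
L1[3] = 2
L2[2][2] = 78
paddr = 78 * 32 + 30 = 2526

Answer: 2526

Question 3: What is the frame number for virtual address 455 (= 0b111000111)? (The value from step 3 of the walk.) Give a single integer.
Answer: 78

Derivation:
vaddr = 455: l1_idx=3, l2_idx=2
L1[3] = 2; L2[2][2] = 78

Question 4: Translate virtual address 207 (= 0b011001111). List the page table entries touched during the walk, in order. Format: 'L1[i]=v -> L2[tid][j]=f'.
Answer: L1[1]=1 -> L2[1][2]=84

Derivation:
vaddr = 207 = 0b011001111
Split: l1_idx=1, l2_idx=2, offset=15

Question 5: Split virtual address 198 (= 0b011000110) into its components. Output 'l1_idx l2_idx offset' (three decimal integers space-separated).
vaddr = 198 = 0b011000110
  top 2 bits -> l1_idx = 1
  next 2 bits -> l2_idx = 2
  bottom 5 bits -> offset = 6

Answer: 1 2 6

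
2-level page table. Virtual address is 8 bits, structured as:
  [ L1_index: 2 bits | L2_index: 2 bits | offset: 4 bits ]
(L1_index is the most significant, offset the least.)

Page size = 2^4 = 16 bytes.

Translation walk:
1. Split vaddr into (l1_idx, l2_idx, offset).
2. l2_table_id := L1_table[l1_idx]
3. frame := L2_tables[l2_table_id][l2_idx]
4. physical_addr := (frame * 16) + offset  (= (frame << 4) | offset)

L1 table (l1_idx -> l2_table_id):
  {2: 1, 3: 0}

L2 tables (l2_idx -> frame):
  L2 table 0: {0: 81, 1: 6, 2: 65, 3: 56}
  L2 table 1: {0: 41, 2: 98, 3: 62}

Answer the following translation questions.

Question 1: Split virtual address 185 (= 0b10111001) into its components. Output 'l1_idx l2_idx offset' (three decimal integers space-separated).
vaddr = 185 = 0b10111001
  top 2 bits -> l1_idx = 2
  next 2 bits -> l2_idx = 3
  bottom 4 bits -> offset = 9

Answer: 2 3 9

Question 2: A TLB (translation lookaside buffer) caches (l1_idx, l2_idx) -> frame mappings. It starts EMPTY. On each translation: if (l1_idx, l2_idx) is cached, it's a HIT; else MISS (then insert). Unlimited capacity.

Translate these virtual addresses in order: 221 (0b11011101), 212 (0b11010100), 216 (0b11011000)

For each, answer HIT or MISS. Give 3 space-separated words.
Answer: MISS HIT HIT

Derivation:
vaddr=221: (3,1) not in TLB -> MISS, insert
vaddr=212: (3,1) in TLB -> HIT
vaddr=216: (3,1) in TLB -> HIT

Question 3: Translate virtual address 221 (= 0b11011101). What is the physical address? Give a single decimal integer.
vaddr = 221 = 0b11011101
Split: l1_idx=3, l2_idx=1, offset=13
L1[3] = 0
L2[0][1] = 6
paddr = 6 * 16 + 13 = 109

Answer: 109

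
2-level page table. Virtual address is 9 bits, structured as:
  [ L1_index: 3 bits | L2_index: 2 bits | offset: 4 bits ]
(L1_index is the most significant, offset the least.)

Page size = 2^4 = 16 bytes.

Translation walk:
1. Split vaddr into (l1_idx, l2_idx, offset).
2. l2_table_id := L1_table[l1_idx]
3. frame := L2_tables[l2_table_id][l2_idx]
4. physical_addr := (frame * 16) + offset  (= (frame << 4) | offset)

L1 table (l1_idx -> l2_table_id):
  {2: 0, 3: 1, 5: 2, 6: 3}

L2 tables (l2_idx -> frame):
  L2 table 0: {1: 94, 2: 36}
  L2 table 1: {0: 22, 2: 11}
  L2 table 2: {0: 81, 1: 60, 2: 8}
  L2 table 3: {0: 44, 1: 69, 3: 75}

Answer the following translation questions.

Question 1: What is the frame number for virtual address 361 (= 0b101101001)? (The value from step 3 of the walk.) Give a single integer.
vaddr = 361: l1_idx=5, l2_idx=2
L1[5] = 2; L2[2][2] = 8

Answer: 8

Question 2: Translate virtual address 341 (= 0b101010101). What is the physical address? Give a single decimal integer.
Answer: 965

Derivation:
vaddr = 341 = 0b101010101
Split: l1_idx=5, l2_idx=1, offset=5
L1[5] = 2
L2[2][1] = 60
paddr = 60 * 16 + 5 = 965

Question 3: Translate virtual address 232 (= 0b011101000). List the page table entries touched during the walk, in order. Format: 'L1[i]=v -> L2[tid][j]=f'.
Answer: L1[3]=1 -> L2[1][2]=11

Derivation:
vaddr = 232 = 0b011101000
Split: l1_idx=3, l2_idx=2, offset=8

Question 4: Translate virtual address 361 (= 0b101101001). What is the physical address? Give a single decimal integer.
vaddr = 361 = 0b101101001
Split: l1_idx=5, l2_idx=2, offset=9
L1[5] = 2
L2[2][2] = 8
paddr = 8 * 16 + 9 = 137

Answer: 137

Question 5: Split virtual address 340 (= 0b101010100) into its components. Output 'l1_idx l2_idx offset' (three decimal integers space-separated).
Answer: 5 1 4

Derivation:
vaddr = 340 = 0b101010100
  top 3 bits -> l1_idx = 5
  next 2 bits -> l2_idx = 1
  bottom 4 bits -> offset = 4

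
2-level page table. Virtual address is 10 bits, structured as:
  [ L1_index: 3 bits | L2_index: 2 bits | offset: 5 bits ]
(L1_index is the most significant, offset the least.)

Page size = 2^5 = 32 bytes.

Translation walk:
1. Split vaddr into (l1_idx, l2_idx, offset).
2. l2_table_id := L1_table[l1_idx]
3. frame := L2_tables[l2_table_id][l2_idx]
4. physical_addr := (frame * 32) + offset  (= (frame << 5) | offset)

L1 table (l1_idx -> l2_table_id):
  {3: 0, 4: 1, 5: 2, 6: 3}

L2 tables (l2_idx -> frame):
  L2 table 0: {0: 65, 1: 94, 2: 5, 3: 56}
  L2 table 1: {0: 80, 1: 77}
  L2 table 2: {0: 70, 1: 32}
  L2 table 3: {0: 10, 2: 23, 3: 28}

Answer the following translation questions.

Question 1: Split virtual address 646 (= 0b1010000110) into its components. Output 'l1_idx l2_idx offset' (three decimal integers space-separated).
Answer: 5 0 6

Derivation:
vaddr = 646 = 0b1010000110
  top 3 bits -> l1_idx = 5
  next 2 bits -> l2_idx = 0
  bottom 5 bits -> offset = 6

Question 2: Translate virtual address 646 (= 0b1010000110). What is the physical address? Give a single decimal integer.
vaddr = 646 = 0b1010000110
Split: l1_idx=5, l2_idx=0, offset=6
L1[5] = 2
L2[2][0] = 70
paddr = 70 * 32 + 6 = 2246

Answer: 2246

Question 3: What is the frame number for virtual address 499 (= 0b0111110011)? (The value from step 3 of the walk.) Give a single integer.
vaddr = 499: l1_idx=3, l2_idx=3
L1[3] = 0; L2[0][3] = 56

Answer: 56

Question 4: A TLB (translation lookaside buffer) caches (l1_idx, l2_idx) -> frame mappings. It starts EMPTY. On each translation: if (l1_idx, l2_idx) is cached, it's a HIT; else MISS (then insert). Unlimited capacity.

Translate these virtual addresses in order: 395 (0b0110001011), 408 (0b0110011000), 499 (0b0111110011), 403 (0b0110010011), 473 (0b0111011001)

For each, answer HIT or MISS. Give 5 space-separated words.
Answer: MISS HIT MISS HIT MISS

Derivation:
vaddr=395: (3,0) not in TLB -> MISS, insert
vaddr=408: (3,0) in TLB -> HIT
vaddr=499: (3,3) not in TLB -> MISS, insert
vaddr=403: (3,0) in TLB -> HIT
vaddr=473: (3,2) not in TLB -> MISS, insert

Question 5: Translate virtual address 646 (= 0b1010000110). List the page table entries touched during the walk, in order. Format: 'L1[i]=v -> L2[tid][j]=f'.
Answer: L1[5]=2 -> L2[2][0]=70

Derivation:
vaddr = 646 = 0b1010000110
Split: l1_idx=5, l2_idx=0, offset=6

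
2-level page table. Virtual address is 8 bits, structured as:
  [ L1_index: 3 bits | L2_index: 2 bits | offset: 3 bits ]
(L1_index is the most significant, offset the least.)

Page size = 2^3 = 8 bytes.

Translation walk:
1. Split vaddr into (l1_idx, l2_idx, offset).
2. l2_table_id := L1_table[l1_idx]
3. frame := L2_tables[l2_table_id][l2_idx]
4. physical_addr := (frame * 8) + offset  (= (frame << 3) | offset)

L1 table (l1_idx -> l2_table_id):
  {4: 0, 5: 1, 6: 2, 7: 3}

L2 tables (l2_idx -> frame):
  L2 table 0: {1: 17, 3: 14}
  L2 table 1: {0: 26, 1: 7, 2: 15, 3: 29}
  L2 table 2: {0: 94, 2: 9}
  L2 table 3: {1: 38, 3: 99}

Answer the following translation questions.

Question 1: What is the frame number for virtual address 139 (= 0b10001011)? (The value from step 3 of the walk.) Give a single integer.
vaddr = 139: l1_idx=4, l2_idx=1
L1[4] = 0; L2[0][1] = 17

Answer: 17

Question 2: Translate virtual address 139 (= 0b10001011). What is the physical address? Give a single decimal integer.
vaddr = 139 = 0b10001011
Split: l1_idx=4, l2_idx=1, offset=3
L1[4] = 0
L2[0][1] = 17
paddr = 17 * 8 + 3 = 139

Answer: 139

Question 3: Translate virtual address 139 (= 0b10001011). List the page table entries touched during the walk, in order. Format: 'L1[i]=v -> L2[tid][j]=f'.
vaddr = 139 = 0b10001011
Split: l1_idx=4, l2_idx=1, offset=3

Answer: L1[4]=0 -> L2[0][1]=17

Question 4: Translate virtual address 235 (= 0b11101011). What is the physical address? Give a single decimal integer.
vaddr = 235 = 0b11101011
Split: l1_idx=7, l2_idx=1, offset=3
L1[7] = 3
L2[3][1] = 38
paddr = 38 * 8 + 3 = 307

Answer: 307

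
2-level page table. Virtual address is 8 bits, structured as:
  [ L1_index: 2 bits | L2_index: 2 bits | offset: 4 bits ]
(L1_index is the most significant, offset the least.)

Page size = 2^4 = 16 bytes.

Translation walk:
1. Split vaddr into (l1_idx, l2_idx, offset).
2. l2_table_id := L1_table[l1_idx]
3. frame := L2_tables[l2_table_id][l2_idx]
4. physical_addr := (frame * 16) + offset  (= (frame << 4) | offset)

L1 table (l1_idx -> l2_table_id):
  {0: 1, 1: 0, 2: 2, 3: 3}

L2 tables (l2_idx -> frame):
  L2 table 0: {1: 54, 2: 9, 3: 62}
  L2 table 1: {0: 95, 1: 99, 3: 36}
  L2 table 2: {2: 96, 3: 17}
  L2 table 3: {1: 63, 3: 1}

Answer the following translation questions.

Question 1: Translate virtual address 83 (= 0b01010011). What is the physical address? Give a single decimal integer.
Answer: 867

Derivation:
vaddr = 83 = 0b01010011
Split: l1_idx=1, l2_idx=1, offset=3
L1[1] = 0
L2[0][1] = 54
paddr = 54 * 16 + 3 = 867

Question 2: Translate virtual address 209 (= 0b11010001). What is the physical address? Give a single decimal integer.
Answer: 1009

Derivation:
vaddr = 209 = 0b11010001
Split: l1_idx=3, l2_idx=1, offset=1
L1[3] = 3
L2[3][1] = 63
paddr = 63 * 16 + 1 = 1009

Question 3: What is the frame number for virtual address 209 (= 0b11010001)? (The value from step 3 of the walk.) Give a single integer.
Answer: 63

Derivation:
vaddr = 209: l1_idx=3, l2_idx=1
L1[3] = 3; L2[3][1] = 63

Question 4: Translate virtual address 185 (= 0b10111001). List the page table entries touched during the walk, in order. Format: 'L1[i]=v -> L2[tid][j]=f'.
Answer: L1[2]=2 -> L2[2][3]=17

Derivation:
vaddr = 185 = 0b10111001
Split: l1_idx=2, l2_idx=3, offset=9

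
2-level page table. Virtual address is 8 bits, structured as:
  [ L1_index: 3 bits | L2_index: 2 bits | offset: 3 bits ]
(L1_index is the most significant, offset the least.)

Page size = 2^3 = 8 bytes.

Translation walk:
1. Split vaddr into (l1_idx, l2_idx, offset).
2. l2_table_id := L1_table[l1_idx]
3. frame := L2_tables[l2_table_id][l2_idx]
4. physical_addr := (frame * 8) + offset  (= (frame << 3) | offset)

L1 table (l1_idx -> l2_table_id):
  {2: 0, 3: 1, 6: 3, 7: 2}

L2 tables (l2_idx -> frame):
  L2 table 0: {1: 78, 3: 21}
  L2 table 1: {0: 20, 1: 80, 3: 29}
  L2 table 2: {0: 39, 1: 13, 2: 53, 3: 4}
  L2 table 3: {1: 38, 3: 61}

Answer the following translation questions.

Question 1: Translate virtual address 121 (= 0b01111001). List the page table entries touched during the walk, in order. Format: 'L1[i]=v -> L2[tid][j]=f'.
Answer: L1[3]=1 -> L2[1][3]=29

Derivation:
vaddr = 121 = 0b01111001
Split: l1_idx=3, l2_idx=3, offset=1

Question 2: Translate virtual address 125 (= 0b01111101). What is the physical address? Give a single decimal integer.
Answer: 237

Derivation:
vaddr = 125 = 0b01111101
Split: l1_idx=3, l2_idx=3, offset=5
L1[3] = 1
L2[1][3] = 29
paddr = 29 * 8 + 5 = 237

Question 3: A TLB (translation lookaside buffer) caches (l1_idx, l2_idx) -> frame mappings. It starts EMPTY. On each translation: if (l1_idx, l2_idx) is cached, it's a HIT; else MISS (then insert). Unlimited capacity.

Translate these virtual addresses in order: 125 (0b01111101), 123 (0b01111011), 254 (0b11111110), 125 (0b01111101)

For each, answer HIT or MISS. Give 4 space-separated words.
vaddr=125: (3,3) not in TLB -> MISS, insert
vaddr=123: (3,3) in TLB -> HIT
vaddr=254: (7,3) not in TLB -> MISS, insert
vaddr=125: (3,3) in TLB -> HIT

Answer: MISS HIT MISS HIT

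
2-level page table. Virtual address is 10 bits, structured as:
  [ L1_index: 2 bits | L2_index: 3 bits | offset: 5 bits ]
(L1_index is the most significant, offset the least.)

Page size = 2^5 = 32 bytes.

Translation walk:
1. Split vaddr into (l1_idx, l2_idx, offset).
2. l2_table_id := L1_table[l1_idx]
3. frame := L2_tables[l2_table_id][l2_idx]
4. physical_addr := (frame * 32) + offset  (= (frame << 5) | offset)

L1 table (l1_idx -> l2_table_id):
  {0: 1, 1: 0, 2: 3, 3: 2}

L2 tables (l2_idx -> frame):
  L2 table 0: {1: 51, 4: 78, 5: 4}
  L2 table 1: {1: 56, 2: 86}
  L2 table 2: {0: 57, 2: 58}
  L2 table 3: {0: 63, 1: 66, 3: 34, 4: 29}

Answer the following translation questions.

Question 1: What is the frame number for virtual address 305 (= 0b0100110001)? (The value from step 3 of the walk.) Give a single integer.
Answer: 51

Derivation:
vaddr = 305: l1_idx=1, l2_idx=1
L1[1] = 0; L2[0][1] = 51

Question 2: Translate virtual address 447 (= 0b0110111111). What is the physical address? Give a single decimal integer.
Answer: 159

Derivation:
vaddr = 447 = 0b0110111111
Split: l1_idx=1, l2_idx=5, offset=31
L1[1] = 0
L2[0][5] = 4
paddr = 4 * 32 + 31 = 159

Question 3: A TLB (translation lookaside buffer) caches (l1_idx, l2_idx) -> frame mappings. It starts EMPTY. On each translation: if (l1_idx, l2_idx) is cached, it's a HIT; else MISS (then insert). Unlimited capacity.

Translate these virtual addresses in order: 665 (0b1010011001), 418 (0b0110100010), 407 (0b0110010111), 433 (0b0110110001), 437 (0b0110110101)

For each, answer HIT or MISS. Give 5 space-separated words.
Answer: MISS MISS MISS HIT HIT

Derivation:
vaddr=665: (2,4) not in TLB -> MISS, insert
vaddr=418: (1,5) not in TLB -> MISS, insert
vaddr=407: (1,4) not in TLB -> MISS, insert
vaddr=433: (1,5) in TLB -> HIT
vaddr=437: (1,5) in TLB -> HIT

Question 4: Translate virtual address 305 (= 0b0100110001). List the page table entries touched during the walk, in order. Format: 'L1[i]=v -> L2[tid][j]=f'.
vaddr = 305 = 0b0100110001
Split: l1_idx=1, l2_idx=1, offset=17

Answer: L1[1]=0 -> L2[0][1]=51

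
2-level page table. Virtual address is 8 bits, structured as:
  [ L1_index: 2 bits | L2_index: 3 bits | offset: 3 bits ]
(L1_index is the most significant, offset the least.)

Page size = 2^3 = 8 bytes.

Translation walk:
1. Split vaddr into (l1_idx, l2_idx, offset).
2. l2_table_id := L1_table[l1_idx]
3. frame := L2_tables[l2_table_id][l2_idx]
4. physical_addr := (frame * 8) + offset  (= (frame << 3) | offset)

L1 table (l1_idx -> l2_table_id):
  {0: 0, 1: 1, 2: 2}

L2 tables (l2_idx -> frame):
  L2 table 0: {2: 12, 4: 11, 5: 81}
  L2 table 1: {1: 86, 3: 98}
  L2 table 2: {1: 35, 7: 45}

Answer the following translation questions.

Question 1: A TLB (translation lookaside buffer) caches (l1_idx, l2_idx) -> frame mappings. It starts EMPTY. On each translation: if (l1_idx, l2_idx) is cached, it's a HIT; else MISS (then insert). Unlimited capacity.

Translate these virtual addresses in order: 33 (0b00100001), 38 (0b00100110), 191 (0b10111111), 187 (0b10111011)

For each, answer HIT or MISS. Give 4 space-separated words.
Answer: MISS HIT MISS HIT

Derivation:
vaddr=33: (0,4) not in TLB -> MISS, insert
vaddr=38: (0,4) in TLB -> HIT
vaddr=191: (2,7) not in TLB -> MISS, insert
vaddr=187: (2,7) in TLB -> HIT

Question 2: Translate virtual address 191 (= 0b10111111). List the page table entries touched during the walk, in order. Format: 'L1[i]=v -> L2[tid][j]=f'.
vaddr = 191 = 0b10111111
Split: l1_idx=2, l2_idx=7, offset=7

Answer: L1[2]=2 -> L2[2][7]=45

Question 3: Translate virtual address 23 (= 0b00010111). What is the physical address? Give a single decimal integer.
Answer: 103

Derivation:
vaddr = 23 = 0b00010111
Split: l1_idx=0, l2_idx=2, offset=7
L1[0] = 0
L2[0][2] = 12
paddr = 12 * 8 + 7 = 103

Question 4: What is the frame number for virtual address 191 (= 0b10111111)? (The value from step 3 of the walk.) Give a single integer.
vaddr = 191: l1_idx=2, l2_idx=7
L1[2] = 2; L2[2][7] = 45

Answer: 45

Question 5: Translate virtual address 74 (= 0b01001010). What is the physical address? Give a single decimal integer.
vaddr = 74 = 0b01001010
Split: l1_idx=1, l2_idx=1, offset=2
L1[1] = 1
L2[1][1] = 86
paddr = 86 * 8 + 2 = 690

Answer: 690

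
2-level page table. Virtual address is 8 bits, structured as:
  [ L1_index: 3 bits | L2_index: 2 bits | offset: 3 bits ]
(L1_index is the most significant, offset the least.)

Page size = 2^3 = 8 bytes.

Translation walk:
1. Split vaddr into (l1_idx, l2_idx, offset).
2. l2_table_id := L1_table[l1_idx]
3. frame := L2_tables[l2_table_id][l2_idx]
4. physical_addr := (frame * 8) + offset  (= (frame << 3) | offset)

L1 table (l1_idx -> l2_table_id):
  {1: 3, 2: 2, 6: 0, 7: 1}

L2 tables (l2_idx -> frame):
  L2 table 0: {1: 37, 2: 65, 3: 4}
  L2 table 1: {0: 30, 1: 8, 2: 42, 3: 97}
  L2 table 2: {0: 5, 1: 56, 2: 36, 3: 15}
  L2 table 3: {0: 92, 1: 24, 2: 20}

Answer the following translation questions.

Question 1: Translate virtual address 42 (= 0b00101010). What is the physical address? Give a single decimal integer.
vaddr = 42 = 0b00101010
Split: l1_idx=1, l2_idx=1, offset=2
L1[1] = 3
L2[3][1] = 24
paddr = 24 * 8 + 2 = 194

Answer: 194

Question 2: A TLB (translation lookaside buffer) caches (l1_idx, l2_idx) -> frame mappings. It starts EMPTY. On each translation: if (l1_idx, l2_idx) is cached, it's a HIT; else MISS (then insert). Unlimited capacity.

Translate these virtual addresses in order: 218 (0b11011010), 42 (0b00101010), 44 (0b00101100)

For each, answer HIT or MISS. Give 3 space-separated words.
Answer: MISS MISS HIT

Derivation:
vaddr=218: (6,3) not in TLB -> MISS, insert
vaddr=42: (1,1) not in TLB -> MISS, insert
vaddr=44: (1,1) in TLB -> HIT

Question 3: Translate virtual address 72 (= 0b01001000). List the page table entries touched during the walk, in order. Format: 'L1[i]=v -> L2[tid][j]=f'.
Answer: L1[2]=2 -> L2[2][1]=56

Derivation:
vaddr = 72 = 0b01001000
Split: l1_idx=2, l2_idx=1, offset=0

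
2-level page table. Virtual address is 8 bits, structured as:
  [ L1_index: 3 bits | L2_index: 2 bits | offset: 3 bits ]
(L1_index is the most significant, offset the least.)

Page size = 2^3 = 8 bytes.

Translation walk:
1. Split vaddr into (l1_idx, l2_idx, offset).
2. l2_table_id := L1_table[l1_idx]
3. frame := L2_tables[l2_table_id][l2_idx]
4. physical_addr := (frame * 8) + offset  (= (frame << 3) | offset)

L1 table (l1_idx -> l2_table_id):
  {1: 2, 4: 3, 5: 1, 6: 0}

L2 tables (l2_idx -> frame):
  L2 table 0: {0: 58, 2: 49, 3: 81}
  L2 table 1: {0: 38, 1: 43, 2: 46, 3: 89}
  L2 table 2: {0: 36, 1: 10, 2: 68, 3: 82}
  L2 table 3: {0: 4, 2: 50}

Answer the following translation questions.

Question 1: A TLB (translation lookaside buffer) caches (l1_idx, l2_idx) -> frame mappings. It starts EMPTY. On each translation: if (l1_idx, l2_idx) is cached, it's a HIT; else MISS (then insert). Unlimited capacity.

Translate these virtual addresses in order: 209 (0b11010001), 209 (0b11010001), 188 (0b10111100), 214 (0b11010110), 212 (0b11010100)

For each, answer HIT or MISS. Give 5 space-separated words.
vaddr=209: (6,2) not in TLB -> MISS, insert
vaddr=209: (6,2) in TLB -> HIT
vaddr=188: (5,3) not in TLB -> MISS, insert
vaddr=214: (6,2) in TLB -> HIT
vaddr=212: (6,2) in TLB -> HIT

Answer: MISS HIT MISS HIT HIT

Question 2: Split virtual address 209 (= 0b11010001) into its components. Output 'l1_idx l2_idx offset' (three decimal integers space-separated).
vaddr = 209 = 0b11010001
  top 3 bits -> l1_idx = 6
  next 2 bits -> l2_idx = 2
  bottom 3 bits -> offset = 1

Answer: 6 2 1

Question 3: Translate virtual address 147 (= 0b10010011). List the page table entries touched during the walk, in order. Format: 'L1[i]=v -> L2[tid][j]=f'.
vaddr = 147 = 0b10010011
Split: l1_idx=4, l2_idx=2, offset=3

Answer: L1[4]=3 -> L2[3][2]=50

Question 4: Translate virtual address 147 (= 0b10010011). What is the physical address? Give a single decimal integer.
vaddr = 147 = 0b10010011
Split: l1_idx=4, l2_idx=2, offset=3
L1[4] = 3
L2[3][2] = 50
paddr = 50 * 8 + 3 = 403

Answer: 403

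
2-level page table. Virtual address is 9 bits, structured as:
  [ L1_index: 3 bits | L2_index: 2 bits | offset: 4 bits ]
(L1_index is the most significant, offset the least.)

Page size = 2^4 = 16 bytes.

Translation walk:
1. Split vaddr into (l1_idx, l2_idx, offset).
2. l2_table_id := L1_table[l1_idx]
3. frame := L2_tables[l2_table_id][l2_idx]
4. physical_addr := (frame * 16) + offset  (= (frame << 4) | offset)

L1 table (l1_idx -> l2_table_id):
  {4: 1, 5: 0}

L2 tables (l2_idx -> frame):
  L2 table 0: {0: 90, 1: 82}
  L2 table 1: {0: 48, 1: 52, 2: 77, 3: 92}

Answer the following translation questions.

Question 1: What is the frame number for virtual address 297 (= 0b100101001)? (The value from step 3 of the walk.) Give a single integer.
Answer: 77

Derivation:
vaddr = 297: l1_idx=4, l2_idx=2
L1[4] = 1; L2[1][2] = 77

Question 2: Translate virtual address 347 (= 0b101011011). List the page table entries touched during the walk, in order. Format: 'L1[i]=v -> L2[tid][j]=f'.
Answer: L1[5]=0 -> L2[0][1]=82

Derivation:
vaddr = 347 = 0b101011011
Split: l1_idx=5, l2_idx=1, offset=11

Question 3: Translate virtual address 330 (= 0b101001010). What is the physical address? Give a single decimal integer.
Answer: 1450

Derivation:
vaddr = 330 = 0b101001010
Split: l1_idx=5, l2_idx=0, offset=10
L1[5] = 0
L2[0][0] = 90
paddr = 90 * 16 + 10 = 1450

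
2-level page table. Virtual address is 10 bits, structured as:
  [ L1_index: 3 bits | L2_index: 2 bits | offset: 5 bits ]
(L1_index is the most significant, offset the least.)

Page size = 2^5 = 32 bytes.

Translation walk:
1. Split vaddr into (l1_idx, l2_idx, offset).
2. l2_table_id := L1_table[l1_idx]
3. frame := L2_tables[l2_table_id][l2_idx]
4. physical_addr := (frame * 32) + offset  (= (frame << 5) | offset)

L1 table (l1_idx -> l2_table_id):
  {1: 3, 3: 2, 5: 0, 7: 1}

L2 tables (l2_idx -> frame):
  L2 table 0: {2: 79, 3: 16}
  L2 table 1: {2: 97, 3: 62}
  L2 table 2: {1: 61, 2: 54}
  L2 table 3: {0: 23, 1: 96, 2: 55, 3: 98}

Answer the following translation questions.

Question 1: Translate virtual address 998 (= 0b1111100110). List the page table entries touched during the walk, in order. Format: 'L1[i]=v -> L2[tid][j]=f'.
Answer: L1[7]=1 -> L2[1][3]=62

Derivation:
vaddr = 998 = 0b1111100110
Split: l1_idx=7, l2_idx=3, offset=6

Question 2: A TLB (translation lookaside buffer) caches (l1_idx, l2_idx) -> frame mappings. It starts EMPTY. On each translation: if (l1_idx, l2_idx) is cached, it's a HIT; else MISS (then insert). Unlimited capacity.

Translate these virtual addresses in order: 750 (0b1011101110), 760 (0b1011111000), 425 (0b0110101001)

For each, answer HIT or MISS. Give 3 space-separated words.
vaddr=750: (5,3) not in TLB -> MISS, insert
vaddr=760: (5,3) in TLB -> HIT
vaddr=425: (3,1) not in TLB -> MISS, insert

Answer: MISS HIT MISS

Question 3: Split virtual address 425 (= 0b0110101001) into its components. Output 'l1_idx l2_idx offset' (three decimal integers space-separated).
vaddr = 425 = 0b0110101001
  top 3 bits -> l1_idx = 3
  next 2 bits -> l2_idx = 1
  bottom 5 bits -> offset = 9

Answer: 3 1 9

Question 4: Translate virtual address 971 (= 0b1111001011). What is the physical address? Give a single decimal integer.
Answer: 3115

Derivation:
vaddr = 971 = 0b1111001011
Split: l1_idx=7, l2_idx=2, offset=11
L1[7] = 1
L2[1][2] = 97
paddr = 97 * 32 + 11 = 3115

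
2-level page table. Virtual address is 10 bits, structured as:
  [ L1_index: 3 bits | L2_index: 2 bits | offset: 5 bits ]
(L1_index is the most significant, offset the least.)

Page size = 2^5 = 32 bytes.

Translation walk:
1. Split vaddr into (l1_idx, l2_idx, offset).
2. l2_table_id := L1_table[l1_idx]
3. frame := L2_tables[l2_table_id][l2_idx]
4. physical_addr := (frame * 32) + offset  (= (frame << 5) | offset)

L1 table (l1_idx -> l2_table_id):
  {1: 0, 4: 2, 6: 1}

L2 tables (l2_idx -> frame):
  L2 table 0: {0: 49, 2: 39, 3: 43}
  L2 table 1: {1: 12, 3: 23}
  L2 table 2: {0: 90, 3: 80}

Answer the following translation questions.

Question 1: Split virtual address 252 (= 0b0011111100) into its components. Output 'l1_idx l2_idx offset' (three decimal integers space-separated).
vaddr = 252 = 0b0011111100
  top 3 bits -> l1_idx = 1
  next 2 bits -> l2_idx = 3
  bottom 5 bits -> offset = 28

Answer: 1 3 28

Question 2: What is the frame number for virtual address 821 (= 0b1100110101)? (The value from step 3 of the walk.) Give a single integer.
Answer: 12

Derivation:
vaddr = 821: l1_idx=6, l2_idx=1
L1[6] = 1; L2[1][1] = 12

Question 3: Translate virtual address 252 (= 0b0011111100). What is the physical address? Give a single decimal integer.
Answer: 1404

Derivation:
vaddr = 252 = 0b0011111100
Split: l1_idx=1, l2_idx=3, offset=28
L1[1] = 0
L2[0][3] = 43
paddr = 43 * 32 + 28 = 1404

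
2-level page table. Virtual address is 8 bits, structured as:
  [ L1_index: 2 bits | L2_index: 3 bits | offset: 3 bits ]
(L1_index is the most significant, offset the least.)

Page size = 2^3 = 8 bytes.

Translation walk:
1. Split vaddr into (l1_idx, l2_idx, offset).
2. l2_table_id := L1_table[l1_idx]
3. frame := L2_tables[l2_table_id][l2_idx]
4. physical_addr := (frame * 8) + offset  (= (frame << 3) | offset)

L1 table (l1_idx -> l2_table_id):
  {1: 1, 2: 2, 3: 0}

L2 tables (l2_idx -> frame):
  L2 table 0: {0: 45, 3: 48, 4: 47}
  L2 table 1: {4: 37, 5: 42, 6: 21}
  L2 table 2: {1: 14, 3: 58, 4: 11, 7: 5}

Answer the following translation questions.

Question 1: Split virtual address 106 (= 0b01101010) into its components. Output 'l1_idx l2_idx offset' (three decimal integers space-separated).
vaddr = 106 = 0b01101010
  top 2 bits -> l1_idx = 1
  next 3 bits -> l2_idx = 5
  bottom 3 bits -> offset = 2

Answer: 1 5 2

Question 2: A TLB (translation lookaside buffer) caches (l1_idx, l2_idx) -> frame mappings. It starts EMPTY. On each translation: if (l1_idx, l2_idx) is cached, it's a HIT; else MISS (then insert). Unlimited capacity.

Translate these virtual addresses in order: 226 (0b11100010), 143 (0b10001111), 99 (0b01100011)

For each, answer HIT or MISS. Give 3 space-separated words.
vaddr=226: (3,4) not in TLB -> MISS, insert
vaddr=143: (2,1) not in TLB -> MISS, insert
vaddr=99: (1,4) not in TLB -> MISS, insert

Answer: MISS MISS MISS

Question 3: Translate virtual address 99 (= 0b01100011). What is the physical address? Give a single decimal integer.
vaddr = 99 = 0b01100011
Split: l1_idx=1, l2_idx=4, offset=3
L1[1] = 1
L2[1][4] = 37
paddr = 37 * 8 + 3 = 299

Answer: 299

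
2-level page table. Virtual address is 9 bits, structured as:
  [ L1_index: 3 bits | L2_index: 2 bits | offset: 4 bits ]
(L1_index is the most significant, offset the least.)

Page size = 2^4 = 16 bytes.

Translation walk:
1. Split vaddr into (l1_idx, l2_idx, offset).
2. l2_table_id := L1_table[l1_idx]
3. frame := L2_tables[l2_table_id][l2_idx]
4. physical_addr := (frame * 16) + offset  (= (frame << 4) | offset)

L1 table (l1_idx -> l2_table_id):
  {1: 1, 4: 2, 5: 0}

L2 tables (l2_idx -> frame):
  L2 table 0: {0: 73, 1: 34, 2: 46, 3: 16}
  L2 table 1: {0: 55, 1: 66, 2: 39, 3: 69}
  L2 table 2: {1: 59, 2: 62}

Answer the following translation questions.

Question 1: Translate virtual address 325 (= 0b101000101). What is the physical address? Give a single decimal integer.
Answer: 1173

Derivation:
vaddr = 325 = 0b101000101
Split: l1_idx=5, l2_idx=0, offset=5
L1[5] = 0
L2[0][0] = 73
paddr = 73 * 16 + 5 = 1173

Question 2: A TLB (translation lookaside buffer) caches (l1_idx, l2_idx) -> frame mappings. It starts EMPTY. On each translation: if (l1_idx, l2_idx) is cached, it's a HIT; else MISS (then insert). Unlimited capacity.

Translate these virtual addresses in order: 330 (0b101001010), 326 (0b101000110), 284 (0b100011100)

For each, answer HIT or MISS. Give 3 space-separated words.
Answer: MISS HIT MISS

Derivation:
vaddr=330: (5,0) not in TLB -> MISS, insert
vaddr=326: (5,0) in TLB -> HIT
vaddr=284: (4,1) not in TLB -> MISS, insert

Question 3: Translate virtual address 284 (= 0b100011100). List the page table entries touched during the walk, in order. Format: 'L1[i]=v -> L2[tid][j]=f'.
vaddr = 284 = 0b100011100
Split: l1_idx=4, l2_idx=1, offset=12

Answer: L1[4]=2 -> L2[2][1]=59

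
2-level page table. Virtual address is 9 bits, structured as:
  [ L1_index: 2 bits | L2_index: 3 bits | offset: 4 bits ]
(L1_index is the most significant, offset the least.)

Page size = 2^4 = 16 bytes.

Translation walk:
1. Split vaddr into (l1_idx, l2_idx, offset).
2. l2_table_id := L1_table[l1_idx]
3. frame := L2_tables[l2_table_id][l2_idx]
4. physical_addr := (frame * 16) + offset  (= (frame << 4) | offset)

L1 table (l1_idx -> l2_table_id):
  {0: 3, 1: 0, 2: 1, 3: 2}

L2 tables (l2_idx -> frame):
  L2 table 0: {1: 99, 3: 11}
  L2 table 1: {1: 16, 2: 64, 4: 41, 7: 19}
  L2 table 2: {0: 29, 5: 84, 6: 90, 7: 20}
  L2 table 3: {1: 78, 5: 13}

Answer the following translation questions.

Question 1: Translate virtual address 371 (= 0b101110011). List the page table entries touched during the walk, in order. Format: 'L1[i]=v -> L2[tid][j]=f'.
vaddr = 371 = 0b101110011
Split: l1_idx=2, l2_idx=7, offset=3

Answer: L1[2]=1 -> L2[1][7]=19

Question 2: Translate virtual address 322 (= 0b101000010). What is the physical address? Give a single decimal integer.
vaddr = 322 = 0b101000010
Split: l1_idx=2, l2_idx=4, offset=2
L1[2] = 1
L2[1][4] = 41
paddr = 41 * 16 + 2 = 658

Answer: 658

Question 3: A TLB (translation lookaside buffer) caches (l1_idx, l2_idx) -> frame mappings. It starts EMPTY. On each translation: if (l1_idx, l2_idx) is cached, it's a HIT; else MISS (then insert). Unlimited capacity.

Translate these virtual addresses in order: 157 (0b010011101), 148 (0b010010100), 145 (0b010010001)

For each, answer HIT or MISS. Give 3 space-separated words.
Answer: MISS HIT HIT

Derivation:
vaddr=157: (1,1) not in TLB -> MISS, insert
vaddr=148: (1,1) in TLB -> HIT
vaddr=145: (1,1) in TLB -> HIT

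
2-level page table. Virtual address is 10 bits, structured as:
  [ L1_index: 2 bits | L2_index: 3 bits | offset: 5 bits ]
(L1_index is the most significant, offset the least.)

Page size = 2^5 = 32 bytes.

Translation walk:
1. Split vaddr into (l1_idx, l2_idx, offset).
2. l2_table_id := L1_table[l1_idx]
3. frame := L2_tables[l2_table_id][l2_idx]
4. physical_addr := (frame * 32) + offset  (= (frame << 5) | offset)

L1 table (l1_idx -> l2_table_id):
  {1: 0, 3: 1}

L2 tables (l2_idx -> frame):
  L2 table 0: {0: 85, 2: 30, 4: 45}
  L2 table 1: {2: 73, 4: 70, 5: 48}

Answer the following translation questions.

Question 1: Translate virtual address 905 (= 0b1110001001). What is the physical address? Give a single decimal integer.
vaddr = 905 = 0b1110001001
Split: l1_idx=3, l2_idx=4, offset=9
L1[3] = 1
L2[1][4] = 70
paddr = 70 * 32 + 9 = 2249

Answer: 2249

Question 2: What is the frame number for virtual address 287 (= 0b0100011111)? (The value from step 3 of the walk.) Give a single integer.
vaddr = 287: l1_idx=1, l2_idx=0
L1[1] = 0; L2[0][0] = 85

Answer: 85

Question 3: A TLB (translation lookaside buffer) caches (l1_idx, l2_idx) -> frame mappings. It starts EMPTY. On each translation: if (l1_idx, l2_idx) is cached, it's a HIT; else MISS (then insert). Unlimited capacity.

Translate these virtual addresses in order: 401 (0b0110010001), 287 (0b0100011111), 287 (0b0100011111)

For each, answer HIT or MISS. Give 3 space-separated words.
vaddr=401: (1,4) not in TLB -> MISS, insert
vaddr=287: (1,0) not in TLB -> MISS, insert
vaddr=287: (1,0) in TLB -> HIT

Answer: MISS MISS HIT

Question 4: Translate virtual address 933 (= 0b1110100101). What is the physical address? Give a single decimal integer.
vaddr = 933 = 0b1110100101
Split: l1_idx=3, l2_idx=5, offset=5
L1[3] = 1
L2[1][5] = 48
paddr = 48 * 32 + 5 = 1541

Answer: 1541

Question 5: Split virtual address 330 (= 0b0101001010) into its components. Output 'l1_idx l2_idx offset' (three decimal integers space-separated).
Answer: 1 2 10

Derivation:
vaddr = 330 = 0b0101001010
  top 2 bits -> l1_idx = 1
  next 3 bits -> l2_idx = 2
  bottom 5 bits -> offset = 10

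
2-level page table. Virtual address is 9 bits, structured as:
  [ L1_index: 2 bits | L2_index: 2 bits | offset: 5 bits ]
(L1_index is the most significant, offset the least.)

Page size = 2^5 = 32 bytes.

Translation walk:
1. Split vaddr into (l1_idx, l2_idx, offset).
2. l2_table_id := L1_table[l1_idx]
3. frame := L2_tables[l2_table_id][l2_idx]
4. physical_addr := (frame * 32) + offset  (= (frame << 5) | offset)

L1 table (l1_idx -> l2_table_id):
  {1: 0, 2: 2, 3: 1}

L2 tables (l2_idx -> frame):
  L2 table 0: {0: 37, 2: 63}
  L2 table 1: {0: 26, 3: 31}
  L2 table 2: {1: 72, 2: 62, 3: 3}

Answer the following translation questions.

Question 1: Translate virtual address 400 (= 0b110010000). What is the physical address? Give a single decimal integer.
Answer: 848

Derivation:
vaddr = 400 = 0b110010000
Split: l1_idx=3, l2_idx=0, offset=16
L1[3] = 1
L2[1][0] = 26
paddr = 26 * 32 + 16 = 848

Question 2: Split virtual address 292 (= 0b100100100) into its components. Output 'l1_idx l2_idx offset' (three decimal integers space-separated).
vaddr = 292 = 0b100100100
  top 2 bits -> l1_idx = 2
  next 2 bits -> l2_idx = 1
  bottom 5 bits -> offset = 4

Answer: 2 1 4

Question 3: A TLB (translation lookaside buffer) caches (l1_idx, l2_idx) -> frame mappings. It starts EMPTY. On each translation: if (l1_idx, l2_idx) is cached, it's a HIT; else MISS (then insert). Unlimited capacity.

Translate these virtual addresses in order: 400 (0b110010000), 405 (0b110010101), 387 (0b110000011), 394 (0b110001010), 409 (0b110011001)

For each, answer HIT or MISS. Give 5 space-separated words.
vaddr=400: (3,0) not in TLB -> MISS, insert
vaddr=405: (3,0) in TLB -> HIT
vaddr=387: (3,0) in TLB -> HIT
vaddr=394: (3,0) in TLB -> HIT
vaddr=409: (3,0) in TLB -> HIT

Answer: MISS HIT HIT HIT HIT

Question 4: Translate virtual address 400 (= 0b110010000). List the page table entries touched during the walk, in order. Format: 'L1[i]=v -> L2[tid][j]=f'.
Answer: L1[3]=1 -> L2[1][0]=26

Derivation:
vaddr = 400 = 0b110010000
Split: l1_idx=3, l2_idx=0, offset=16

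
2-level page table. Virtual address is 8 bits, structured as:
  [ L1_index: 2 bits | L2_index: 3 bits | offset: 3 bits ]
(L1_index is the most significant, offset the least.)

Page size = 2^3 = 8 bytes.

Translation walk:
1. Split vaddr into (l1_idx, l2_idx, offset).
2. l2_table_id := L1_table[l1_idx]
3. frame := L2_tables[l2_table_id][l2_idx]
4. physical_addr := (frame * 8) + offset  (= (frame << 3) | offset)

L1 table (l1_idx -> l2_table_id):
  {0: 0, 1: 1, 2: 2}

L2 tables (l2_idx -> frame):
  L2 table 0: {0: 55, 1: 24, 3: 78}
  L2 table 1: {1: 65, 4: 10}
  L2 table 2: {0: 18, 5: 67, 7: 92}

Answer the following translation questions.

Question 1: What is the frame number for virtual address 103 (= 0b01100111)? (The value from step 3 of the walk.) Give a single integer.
vaddr = 103: l1_idx=1, l2_idx=4
L1[1] = 1; L2[1][4] = 10

Answer: 10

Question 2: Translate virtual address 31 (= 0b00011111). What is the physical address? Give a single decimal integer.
vaddr = 31 = 0b00011111
Split: l1_idx=0, l2_idx=3, offset=7
L1[0] = 0
L2[0][3] = 78
paddr = 78 * 8 + 7 = 631

Answer: 631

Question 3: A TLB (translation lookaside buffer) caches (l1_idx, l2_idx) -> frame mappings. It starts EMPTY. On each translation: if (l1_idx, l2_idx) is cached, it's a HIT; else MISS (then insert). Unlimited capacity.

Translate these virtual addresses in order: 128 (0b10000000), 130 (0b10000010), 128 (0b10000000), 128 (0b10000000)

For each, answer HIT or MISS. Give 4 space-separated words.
Answer: MISS HIT HIT HIT

Derivation:
vaddr=128: (2,0) not in TLB -> MISS, insert
vaddr=130: (2,0) in TLB -> HIT
vaddr=128: (2,0) in TLB -> HIT
vaddr=128: (2,0) in TLB -> HIT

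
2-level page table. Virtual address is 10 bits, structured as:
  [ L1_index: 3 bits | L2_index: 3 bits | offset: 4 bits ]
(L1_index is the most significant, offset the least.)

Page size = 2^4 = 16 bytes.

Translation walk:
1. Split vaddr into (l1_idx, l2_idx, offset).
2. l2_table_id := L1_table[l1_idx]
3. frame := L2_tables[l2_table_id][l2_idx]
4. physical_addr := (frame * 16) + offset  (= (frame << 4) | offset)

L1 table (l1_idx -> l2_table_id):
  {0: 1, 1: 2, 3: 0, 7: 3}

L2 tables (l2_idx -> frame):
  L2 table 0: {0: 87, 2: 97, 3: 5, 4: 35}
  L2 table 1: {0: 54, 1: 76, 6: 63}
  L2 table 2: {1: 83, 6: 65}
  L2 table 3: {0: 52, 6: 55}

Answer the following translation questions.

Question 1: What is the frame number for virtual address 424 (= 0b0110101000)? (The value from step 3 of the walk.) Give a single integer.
vaddr = 424: l1_idx=3, l2_idx=2
L1[3] = 0; L2[0][2] = 97

Answer: 97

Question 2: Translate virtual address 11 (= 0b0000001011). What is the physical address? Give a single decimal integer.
Answer: 875

Derivation:
vaddr = 11 = 0b0000001011
Split: l1_idx=0, l2_idx=0, offset=11
L1[0] = 1
L2[1][0] = 54
paddr = 54 * 16 + 11 = 875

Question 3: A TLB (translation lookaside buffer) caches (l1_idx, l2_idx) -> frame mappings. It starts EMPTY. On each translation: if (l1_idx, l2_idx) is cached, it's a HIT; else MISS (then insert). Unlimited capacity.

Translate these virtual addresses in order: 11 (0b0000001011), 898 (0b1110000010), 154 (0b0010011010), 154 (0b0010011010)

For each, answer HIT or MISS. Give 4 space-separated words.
Answer: MISS MISS MISS HIT

Derivation:
vaddr=11: (0,0) not in TLB -> MISS, insert
vaddr=898: (7,0) not in TLB -> MISS, insert
vaddr=154: (1,1) not in TLB -> MISS, insert
vaddr=154: (1,1) in TLB -> HIT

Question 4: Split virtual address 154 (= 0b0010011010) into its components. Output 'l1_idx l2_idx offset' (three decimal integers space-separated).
Answer: 1 1 10

Derivation:
vaddr = 154 = 0b0010011010
  top 3 bits -> l1_idx = 1
  next 3 bits -> l2_idx = 1
  bottom 4 bits -> offset = 10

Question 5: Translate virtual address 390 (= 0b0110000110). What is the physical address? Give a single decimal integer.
vaddr = 390 = 0b0110000110
Split: l1_idx=3, l2_idx=0, offset=6
L1[3] = 0
L2[0][0] = 87
paddr = 87 * 16 + 6 = 1398

Answer: 1398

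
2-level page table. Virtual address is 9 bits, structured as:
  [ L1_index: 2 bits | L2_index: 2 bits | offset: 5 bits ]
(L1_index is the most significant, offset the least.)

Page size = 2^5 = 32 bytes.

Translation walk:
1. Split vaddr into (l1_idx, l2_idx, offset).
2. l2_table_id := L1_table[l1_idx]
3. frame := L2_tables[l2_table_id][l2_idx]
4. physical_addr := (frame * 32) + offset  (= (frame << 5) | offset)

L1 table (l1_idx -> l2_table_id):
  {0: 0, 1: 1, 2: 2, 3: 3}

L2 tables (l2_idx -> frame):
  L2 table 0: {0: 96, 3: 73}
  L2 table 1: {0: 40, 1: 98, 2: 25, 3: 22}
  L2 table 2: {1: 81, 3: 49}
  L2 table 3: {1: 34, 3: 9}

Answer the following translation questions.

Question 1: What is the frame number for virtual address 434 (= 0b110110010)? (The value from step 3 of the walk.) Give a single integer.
vaddr = 434: l1_idx=3, l2_idx=1
L1[3] = 3; L2[3][1] = 34

Answer: 34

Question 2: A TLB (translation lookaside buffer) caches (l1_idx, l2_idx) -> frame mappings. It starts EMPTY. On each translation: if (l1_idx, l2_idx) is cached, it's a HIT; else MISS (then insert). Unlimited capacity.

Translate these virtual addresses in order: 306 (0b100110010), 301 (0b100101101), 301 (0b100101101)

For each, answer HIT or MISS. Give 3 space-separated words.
vaddr=306: (2,1) not in TLB -> MISS, insert
vaddr=301: (2,1) in TLB -> HIT
vaddr=301: (2,1) in TLB -> HIT

Answer: MISS HIT HIT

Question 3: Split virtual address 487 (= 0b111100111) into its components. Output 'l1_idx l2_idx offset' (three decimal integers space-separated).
Answer: 3 3 7

Derivation:
vaddr = 487 = 0b111100111
  top 2 bits -> l1_idx = 3
  next 2 bits -> l2_idx = 3
  bottom 5 bits -> offset = 7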